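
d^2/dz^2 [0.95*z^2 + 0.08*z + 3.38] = 1.90000000000000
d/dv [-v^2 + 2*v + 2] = 2 - 2*v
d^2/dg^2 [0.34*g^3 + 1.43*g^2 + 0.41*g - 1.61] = 2.04*g + 2.86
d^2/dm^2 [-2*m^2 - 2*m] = -4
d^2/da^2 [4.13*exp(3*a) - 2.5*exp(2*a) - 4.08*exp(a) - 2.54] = (37.17*exp(2*a) - 10.0*exp(a) - 4.08)*exp(a)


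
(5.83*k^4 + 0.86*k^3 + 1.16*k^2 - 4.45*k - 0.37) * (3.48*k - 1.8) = 20.2884*k^5 - 7.5012*k^4 + 2.4888*k^3 - 17.574*k^2 + 6.7224*k + 0.666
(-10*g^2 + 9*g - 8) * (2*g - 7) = -20*g^3 + 88*g^2 - 79*g + 56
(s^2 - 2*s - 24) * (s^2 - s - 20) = s^4 - 3*s^3 - 42*s^2 + 64*s + 480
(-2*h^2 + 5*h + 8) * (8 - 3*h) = 6*h^3 - 31*h^2 + 16*h + 64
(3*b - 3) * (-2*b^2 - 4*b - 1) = -6*b^3 - 6*b^2 + 9*b + 3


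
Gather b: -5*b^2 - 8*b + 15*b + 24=-5*b^2 + 7*b + 24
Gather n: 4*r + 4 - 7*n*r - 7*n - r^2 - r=n*(-7*r - 7) - r^2 + 3*r + 4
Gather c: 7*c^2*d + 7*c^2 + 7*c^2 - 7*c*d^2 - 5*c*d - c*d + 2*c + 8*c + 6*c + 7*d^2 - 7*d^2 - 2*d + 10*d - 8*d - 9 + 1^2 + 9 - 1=c^2*(7*d + 14) + c*(-7*d^2 - 6*d + 16)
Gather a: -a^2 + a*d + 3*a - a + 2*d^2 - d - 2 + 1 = -a^2 + a*(d + 2) + 2*d^2 - d - 1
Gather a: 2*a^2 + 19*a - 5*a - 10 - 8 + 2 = 2*a^2 + 14*a - 16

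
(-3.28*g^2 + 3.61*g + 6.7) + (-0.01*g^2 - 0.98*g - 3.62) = -3.29*g^2 + 2.63*g + 3.08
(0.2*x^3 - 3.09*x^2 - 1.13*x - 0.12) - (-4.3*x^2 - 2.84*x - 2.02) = 0.2*x^3 + 1.21*x^2 + 1.71*x + 1.9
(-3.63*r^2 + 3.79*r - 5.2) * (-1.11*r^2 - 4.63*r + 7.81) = 4.0293*r^4 + 12.6*r^3 - 40.126*r^2 + 53.6759*r - 40.612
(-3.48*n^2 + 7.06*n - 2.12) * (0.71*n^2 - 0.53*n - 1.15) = -2.4708*n^4 + 6.857*n^3 - 1.245*n^2 - 6.9954*n + 2.438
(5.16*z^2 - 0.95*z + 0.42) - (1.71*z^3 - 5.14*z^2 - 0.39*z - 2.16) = -1.71*z^3 + 10.3*z^2 - 0.56*z + 2.58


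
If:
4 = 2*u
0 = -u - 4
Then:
No Solution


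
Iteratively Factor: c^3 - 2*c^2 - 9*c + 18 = (c - 2)*(c^2 - 9) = (c - 2)*(c + 3)*(c - 3)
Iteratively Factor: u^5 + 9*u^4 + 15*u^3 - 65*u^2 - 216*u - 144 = (u + 3)*(u^4 + 6*u^3 - 3*u^2 - 56*u - 48) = (u - 3)*(u + 3)*(u^3 + 9*u^2 + 24*u + 16) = (u - 3)*(u + 1)*(u + 3)*(u^2 + 8*u + 16) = (u - 3)*(u + 1)*(u + 3)*(u + 4)*(u + 4)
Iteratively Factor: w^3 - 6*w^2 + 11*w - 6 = (w - 1)*(w^2 - 5*w + 6) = (w - 3)*(w - 1)*(w - 2)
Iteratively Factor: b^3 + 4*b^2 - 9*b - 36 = (b - 3)*(b^2 + 7*b + 12) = (b - 3)*(b + 4)*(b + 3)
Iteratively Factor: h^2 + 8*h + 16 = (h + 4)*(h + 4)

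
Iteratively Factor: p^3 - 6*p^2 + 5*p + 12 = (p - 3)*(p^2 - 3*p - 4) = (p - 4)*(p - 3)*(p + 1)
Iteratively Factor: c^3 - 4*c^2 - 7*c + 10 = (c - 5)*(c^2 + c - 2) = (c - 5)*(c + 2)*(c - 1)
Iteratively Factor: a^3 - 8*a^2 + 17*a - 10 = (a - 2)*(a^2 - 6*a + 5) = (a - 2)*(a - 1)*(a - 5)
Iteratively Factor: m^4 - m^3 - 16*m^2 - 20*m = (m - 5)*(m^3 + 4*m^2 + 4*m) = m*(m - 5)*(m^2 + 4*m + 4) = m*(m - 5)*(m + 2)*(m + 2)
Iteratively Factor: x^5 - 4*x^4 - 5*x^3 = (x)*(x^4 - 4*x^3 - 5*x^2) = x^2*(x^3 - 4*x^2 - 5*x) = x^2*(x + 1)*(x^2 - 5*x) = x^3*(x + 1)*(x - 5)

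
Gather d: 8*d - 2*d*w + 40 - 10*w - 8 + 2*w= d*(8 - 2*w) - 8*w + 32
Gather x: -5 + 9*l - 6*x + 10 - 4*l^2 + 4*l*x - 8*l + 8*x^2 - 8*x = -4*l^2 + l + 8*x^2 + x*(4*l - 14) + 5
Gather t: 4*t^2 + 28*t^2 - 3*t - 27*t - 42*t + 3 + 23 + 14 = 32*t^2 - 72*t + 40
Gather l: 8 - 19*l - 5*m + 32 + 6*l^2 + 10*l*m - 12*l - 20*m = 6*l^2 + l*(10*m - 31) - 25*m + 40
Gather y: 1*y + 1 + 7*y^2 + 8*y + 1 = 7*y^2 + 9*y + 2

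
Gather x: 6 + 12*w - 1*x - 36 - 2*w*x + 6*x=12*w + x*(5 - 2*w) - 30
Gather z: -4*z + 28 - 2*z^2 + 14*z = -2*z^2 + 10*z + 28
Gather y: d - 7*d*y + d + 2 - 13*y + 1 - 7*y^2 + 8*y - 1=2*d - 7*y^2 + y*(-7*d - 5) + 2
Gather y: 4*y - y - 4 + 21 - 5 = 3*y + 12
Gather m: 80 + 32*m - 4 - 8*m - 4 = 24*m + 72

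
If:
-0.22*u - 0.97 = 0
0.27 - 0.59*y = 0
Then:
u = -4.41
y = 0.46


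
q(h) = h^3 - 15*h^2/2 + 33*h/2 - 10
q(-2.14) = -89.46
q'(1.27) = 2.29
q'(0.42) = 10.73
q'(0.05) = 15.76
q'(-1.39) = 43.15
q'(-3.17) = 94.20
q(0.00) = -10.00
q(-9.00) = -1495.00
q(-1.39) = -50.11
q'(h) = 3*h^2 - 15*h + 33/2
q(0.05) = -9.19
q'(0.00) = 16.50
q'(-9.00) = 394.50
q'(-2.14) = 62.34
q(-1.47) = -53.64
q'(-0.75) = 29.44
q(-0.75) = -27.02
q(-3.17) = -169.53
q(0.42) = -4.32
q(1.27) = 0.91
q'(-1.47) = 45.03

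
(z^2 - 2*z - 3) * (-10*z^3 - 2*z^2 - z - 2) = -10*z^5 + 18*z^4 + 33*z^3 + 6*z^2 + 7*z + 6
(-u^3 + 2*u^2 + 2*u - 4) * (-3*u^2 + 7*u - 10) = 3*u^5 - 13*u^4 + 18*u^3 + 6*u^2 - 48*u + 40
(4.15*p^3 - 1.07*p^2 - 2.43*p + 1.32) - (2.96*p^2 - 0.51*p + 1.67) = 4.15*p^3 - 4.03*p^2 - 1.92*p - 0.35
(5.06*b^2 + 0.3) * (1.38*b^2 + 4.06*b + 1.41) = 6.9828*b^4 + 20.5436*b^3 + 7.5486*b^2 + 1.218*b + 0.423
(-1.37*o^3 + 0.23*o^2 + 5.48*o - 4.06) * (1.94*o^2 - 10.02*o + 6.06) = -2.6578*o^5 + 14.1736*o^4 + 0.0243999999999986*o^3 - 61.3922*o^2 + 73.89*o - 24.6036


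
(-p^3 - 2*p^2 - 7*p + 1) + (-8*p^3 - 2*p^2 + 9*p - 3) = -9*p^3 - 4*p^2 + 2*p - 2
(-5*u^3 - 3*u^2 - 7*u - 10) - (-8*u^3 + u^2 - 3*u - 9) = 3*u^3 - 4*u^2 - 4*u - 1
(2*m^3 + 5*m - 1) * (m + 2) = 2*m^4 + 4*m^3 + 5*m^2 + 9*m - 2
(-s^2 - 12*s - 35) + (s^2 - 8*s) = -20*s - 35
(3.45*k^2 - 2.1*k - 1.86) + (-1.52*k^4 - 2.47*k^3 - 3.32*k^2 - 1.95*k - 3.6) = -1.52*k^4 - 2.47*k^3 + 0.13*k^2 - 4.05*k - 5.46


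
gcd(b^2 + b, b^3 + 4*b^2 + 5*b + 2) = b + 1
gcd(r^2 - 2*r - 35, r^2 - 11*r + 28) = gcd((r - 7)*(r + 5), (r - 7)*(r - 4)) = r - 7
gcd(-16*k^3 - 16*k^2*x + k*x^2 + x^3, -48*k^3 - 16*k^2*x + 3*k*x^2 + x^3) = -16*k^2 + x^2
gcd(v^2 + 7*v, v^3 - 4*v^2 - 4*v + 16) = 1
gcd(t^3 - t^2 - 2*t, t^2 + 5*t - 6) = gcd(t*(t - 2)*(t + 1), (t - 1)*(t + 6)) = 1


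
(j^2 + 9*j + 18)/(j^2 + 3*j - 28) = (j^2 + 9*j + 18)/(j^2 + 3*j - 28)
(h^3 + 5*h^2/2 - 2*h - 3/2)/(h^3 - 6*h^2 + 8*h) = (2*h^3 + 5*h^2 - 4*h - 3)/(2*h*(h^2 - 6*h + 8))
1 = 1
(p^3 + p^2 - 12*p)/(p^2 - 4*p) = (p^2 + p - 12)/(p - 4)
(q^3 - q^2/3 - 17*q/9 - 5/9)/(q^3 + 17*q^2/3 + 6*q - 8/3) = (9*q^3 - 3*q^2 - 17*q - 5)/(3*(3*q^3 + 17*q^2 + 18*q - 8))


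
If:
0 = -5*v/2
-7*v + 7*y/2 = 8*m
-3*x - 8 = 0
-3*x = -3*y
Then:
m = -7/6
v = 0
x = -8/3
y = -8/3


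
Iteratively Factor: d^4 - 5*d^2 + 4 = (d - 1)*(d^3 + d^2 - 4*d - 4) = (d - 2)*(d - 1)*(d^2 + 3*d + 2) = (d - 2)*(d - 1)*(d + 2)*(d + 1)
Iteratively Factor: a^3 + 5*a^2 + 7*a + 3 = (a + 1)*(a^2 + 4*a + 3) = (a + 1)^2*(a + 3)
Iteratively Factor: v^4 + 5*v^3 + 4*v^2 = (v)*(v^3 + 5*v^2 + 4*v) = v*(v + 1)*(v^2 + 4*v) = v*(v + 1)*(v + 4)*(v)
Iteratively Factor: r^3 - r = (r)*(r^2 - 1) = r*(r + 1)*(r - 1)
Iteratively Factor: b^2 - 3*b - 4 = (b + 1)*(b - 4)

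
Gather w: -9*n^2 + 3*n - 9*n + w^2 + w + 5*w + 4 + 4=-9*n^2 - 6*n + w^2 + 6*w + 8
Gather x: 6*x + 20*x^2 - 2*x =20*x^2 + 4*x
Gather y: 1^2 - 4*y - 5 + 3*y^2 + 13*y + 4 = 3*y^2 + 9*y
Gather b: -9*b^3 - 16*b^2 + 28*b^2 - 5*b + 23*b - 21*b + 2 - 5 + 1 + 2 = -9*b^3 + 12*b^2 - 3*b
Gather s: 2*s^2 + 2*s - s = 2*s^2 + s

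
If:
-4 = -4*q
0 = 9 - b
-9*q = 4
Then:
No Solution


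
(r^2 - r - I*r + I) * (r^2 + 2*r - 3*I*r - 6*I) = r^4 + r^3 - 4*I*r^3 - 5*r^2 - 4*I*r^2 - 3*r + 8*I*r + 6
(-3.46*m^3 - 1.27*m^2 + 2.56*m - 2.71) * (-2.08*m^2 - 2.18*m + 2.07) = 7.1968*m^5 + 10.1844*m^4 - 9.7184*m^3 - 2.5729*m^2 + 11.207*m - 5.6097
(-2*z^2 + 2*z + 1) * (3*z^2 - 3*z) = -6*z^4 + 12*z^3 - 3*z^2 - 3*z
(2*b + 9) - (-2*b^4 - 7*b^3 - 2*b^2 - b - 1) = 2*b^4 + 7*b^3 + 2*b^2 + 3*b + 10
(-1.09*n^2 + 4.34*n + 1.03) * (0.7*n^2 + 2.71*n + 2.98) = -0.763*n^4 + 0.0840999999999998*n^3 + 9.2342*n^2 + 15.7245*n + 3.0694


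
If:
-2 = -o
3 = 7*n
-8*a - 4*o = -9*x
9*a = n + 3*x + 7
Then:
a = 212/133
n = 3/7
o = 2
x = 920/399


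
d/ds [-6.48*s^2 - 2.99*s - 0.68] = -12.96*s - 2.99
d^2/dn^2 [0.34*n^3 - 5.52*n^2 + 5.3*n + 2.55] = 2.04*n - 11.04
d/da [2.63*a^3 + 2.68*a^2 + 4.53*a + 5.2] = 7.89*a^2 + 5.36*a + 4.53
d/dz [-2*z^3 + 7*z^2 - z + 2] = -6*z^2 + 14*z - 1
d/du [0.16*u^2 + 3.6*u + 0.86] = 0.32*u + 3.6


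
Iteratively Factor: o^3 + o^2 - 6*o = (o - 2)*(o^2 + 3*o) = o*(o - 2)*(o + 3)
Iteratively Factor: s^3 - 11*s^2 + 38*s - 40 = (s - 5)*(s^2 - 6*s + 8) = (s - 5)*(s - 2)*(s - 4)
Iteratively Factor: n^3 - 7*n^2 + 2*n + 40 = (n + 2)*(n^2 - 9*n + 20) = (n - 4)*(n + 2)*(n - 5)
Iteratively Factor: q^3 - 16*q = (q + 4)*(q^2 - 4*q) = (q - 4)*(q + 4)*(q)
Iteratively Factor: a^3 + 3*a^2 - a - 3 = (a + 1)*(a^2 + 2*a - 3) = (a - 1)*(a + 1)*(a + 3)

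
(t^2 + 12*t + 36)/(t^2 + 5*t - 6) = (t + 6)/(t - 1)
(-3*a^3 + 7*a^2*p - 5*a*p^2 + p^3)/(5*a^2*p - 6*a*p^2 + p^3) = (3*a^2 - 4*a*p + p^2)/(p*(-5*a + p))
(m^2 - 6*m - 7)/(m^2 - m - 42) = (m + 1)/(m + 6)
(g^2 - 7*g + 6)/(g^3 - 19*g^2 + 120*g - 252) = (g - 1)/(g^2 - 13*g + 42)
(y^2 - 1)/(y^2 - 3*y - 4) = (y - 1)/(y - 4)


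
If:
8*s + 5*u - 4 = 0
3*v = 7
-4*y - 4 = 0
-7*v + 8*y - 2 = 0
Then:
No Solution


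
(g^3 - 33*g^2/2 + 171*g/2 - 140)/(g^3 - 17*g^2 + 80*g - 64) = (2*g^2 - 17*g + 35)/(2*(g^2 - 9*g + 8))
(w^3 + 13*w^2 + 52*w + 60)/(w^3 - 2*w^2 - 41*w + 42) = (w^2 + 7*w + 10)/(w^2 - 8*w + 7)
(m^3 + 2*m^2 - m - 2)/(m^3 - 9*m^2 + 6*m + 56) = (m^2 - 1)/(m^2 - 11*m + 28)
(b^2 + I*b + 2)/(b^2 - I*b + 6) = (b - I)/(b - 3*I)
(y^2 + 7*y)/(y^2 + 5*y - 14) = y/(y - 2)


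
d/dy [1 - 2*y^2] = -4*y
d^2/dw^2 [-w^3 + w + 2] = -6*w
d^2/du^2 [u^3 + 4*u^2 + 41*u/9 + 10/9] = 6*u + 8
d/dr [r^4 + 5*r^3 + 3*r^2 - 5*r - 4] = 4*r^3 + 15*r^2 + 6*r - 5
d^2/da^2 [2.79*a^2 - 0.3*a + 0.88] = 5.58000000000000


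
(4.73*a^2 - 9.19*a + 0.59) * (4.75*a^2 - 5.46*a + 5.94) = 22.4675*a^4 - 69.4783*a^3 + 81.0761*a^2 - 57.81*a + 3.5046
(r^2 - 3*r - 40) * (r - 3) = r^3 - 6*r^2 - 31*r + 120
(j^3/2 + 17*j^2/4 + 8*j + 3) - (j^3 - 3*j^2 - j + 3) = -j^3/2 + 29*j^2/4 + 9*j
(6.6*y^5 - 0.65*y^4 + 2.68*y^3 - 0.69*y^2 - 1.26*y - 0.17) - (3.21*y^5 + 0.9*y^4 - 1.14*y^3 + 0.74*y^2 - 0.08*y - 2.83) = 3.39*y^5 - 1.55*y^4 + 3.82*y^3 - 1.43*y^2 - 1.18*y + 2.66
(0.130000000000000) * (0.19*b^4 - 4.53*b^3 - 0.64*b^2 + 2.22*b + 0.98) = 0.0247*b^4 - 0.5889*b^3 - 0.0832*b^2 + 0.2886*b + 0.1274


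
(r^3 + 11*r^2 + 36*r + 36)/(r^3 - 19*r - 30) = (r + 6)/(r - 5)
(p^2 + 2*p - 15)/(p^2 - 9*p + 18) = (p + 5)/(p - 6)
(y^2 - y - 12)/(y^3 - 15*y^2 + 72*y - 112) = (y + 3)/(y^2 - 11*y + 28)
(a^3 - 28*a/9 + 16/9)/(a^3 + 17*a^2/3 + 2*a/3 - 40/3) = (a - 2/3)/(a + 5)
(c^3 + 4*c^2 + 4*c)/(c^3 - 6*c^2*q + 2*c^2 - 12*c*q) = (-c - 2)/(-c + 6*q)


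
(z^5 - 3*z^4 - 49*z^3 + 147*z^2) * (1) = z^5 - 3*z^4 - 49*z^3 + 147*z^2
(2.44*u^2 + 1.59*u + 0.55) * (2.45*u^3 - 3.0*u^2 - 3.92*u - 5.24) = 5.978*u^5 - 3.4245*u^4 - 12.9873*u^3 - 20.6684*u^2 - 10.4876*u - 2.882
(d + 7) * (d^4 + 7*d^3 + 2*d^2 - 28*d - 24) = d^5 + 14*d^4 + 51*d^3 - 14*d^2 - 220*d - 168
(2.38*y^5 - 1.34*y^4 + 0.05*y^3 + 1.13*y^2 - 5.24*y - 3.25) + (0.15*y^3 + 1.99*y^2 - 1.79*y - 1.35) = 2.38*y^5 - 1.34*y^4 + 0.2*y^3 + 3.12*y^2 - 7.03*y - 4.6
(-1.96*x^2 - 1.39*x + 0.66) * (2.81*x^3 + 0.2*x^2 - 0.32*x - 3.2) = -5.5076*x^5 - 4.2979*x^4 + 2.2038*x^3 + 6.8488*x^2 + 4.2368*x - 2.112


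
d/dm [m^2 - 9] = 2*m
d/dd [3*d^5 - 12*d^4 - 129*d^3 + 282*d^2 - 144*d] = 15*d^4 - 48*d^3 - 387*d^2 + 564*d - 144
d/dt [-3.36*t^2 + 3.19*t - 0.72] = 3.19 - 6.72*t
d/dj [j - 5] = 1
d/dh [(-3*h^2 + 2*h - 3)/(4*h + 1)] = 2*(-6*h^2 - 3*h + 7)/(16*h^2 + 8*h + 1)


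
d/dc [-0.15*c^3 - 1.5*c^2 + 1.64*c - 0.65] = -0.45*c^2 - 3.0*c + 1.64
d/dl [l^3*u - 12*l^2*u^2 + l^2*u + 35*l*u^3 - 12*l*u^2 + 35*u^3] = u*(3*l^2 - 24*l*u + 2*l + 35*u^2 - 12*u)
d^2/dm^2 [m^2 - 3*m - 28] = 2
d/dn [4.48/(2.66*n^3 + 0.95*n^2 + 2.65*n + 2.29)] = (-35.7504*n^2 - 8.512*n - 11.872)/(2.66*n^3 + 0.95*n^2 + 2.65*n + 2.29)^2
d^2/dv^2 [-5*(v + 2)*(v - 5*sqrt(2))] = -10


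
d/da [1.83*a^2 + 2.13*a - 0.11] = 3.66*a + 2.13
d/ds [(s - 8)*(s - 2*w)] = 2*s - 2*w - 8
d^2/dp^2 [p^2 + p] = 2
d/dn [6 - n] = -1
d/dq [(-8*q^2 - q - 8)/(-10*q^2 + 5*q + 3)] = (-50*q^2 - 208*q + 37)/(100*q^4 - 100*q^3 - 35*q^2 + 30*q + 9)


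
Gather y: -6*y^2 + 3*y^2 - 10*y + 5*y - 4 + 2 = -3*y^2 - 5*y - 2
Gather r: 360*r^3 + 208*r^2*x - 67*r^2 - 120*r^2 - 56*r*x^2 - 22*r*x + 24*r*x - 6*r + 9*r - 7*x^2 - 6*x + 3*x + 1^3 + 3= 360*r^3 + r^2*(208*x - 187) + r*(-56*x^2 + 2*x + 3) - 7*x^2 - 3*x + 4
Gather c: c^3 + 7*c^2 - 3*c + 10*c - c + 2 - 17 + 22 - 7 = c^3 + 7*c^2 + 6*c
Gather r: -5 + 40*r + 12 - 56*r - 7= -16*r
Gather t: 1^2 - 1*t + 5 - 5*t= 6 - 6*t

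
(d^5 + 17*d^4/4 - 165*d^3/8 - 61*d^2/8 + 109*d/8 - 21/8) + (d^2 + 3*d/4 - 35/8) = d^5 + 17*d^4/4 - 165*d^3/8 - 53*d^2/8 + 115*d/8 - 7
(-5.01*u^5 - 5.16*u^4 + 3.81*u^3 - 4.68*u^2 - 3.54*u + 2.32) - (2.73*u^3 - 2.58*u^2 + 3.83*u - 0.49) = -5.01*u^5 - 5.16*u^4 + 1.08*u^3 - 2.1*u^2 - 7.37*u + 2.81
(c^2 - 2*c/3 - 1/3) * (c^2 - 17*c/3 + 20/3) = c^4 - 19*c^3/3 + 91*c^2/9 - 23*c/9 - 20/9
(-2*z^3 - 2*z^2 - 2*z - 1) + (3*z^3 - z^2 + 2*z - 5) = z^3 - 3*z^2 - 6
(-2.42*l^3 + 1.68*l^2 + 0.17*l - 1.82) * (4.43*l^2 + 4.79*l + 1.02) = -10.7206*l^5 - 4.1494*l^4 + 6.3319*l^3 - 5.5347*l^2 - 8.5444*l - 1.8564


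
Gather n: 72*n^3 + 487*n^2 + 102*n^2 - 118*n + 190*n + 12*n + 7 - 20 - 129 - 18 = 72*n^3 + 589*n^2 + 84*n - 160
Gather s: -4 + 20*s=20*s - 4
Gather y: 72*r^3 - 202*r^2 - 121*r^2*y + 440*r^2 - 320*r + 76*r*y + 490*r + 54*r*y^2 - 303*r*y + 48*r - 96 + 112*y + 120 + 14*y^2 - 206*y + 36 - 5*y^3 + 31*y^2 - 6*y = 72*r^3 + 238*r^2 + 218*r - 5*y^3 + y^2*(54*r + 45) + y*(-121*r^2 - 227*r - 100) + 60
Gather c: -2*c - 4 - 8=-2*c - 12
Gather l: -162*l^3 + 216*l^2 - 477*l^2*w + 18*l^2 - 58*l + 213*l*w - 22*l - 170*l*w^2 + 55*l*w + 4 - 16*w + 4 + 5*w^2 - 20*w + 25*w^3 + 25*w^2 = -162*l^3 + l^2*(234 - 477*w) + l*(-170*w^2 + 268*w - 80) + 25*w^3 + 30*w^2 - 36*w + 8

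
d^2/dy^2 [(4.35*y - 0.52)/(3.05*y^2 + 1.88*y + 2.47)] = ((4.35*y - 0.52)*(6.1*y + 1.88)*(12.2*y + 3.76) - (79.605*y + 13.184)*(3.05*y^2 + 1.88*y + 2.47))/(3.05*y^2 + 1.88*y + 2.47)^3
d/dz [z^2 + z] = 2*z + 1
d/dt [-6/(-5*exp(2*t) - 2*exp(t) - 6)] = (-60*exp(t) - 12)*exp(t)/(5*exp(2*t) + 2*exp(t) + 6)^2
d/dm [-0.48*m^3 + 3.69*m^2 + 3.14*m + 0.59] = -1.44*m^2 + 7.38*m + 3.14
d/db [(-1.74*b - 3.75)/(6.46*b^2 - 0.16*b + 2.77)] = (11.2404*b^2 + 48.45*b - 5.4198)/(41.7316*b^4 - 2.0672*b^3 + 35.814*b^2 - 0.8864*b + 7.6729)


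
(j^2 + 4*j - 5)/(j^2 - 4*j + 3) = (j + 5)/(j - 3)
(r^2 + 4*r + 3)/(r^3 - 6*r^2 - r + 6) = (r + 3)/(r^2 - 7*r + 6)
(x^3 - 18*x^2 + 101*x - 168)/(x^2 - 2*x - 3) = (x^2 - 15*x + 56)/(x + 1)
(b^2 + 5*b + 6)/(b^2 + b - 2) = (b + 3)/(b - 1)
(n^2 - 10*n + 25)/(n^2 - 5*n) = (n - 5)/n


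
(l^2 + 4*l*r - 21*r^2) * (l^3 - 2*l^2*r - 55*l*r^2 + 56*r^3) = l^5 + 2*l^4*r - 84*l^3*r^2 - 122*l^2*r^3 + 1379*l*r^4 - 1176*r^5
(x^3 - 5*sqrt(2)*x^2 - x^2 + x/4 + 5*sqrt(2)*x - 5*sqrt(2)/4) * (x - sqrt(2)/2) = x^4 - 11*sqrt(2)*x^3/2 - x^3 + 21*x^2/4 + 11*sqrt(2)*x^2/2 - 5*x - 11*sqrt(2)*x/8 + 5/4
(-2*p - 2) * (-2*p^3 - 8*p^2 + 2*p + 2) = 4*p^4 + 20*p^3 + 12*p^2 - 8*p - 4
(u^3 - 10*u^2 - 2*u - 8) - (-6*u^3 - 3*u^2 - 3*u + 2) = 7*u^3 - 7*u^2 + u - 10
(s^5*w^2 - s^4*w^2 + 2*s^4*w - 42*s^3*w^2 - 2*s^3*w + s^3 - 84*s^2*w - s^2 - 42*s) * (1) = s^5*w^2 - s^4*w^2 + 2*s^4*w - 42*s^3*w^2 - 2*s^3*w + s^3 - 84*s^2*w - s^2 - 42*s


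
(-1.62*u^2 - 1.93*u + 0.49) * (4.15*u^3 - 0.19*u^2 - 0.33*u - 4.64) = -6.723*u^5 - 7.7017*u^4 + 2.9348*u^3 + 8.0606*u^2 + 8.7935*u - 2.2736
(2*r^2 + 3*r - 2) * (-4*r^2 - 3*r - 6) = -8*r^4 - 18*r^3 - 13*r^2 - 12*r + 12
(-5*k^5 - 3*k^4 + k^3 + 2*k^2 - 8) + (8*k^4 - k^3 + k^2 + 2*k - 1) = -5*k^5 + 5*k^4 + 3*k^2 + 2*k - 9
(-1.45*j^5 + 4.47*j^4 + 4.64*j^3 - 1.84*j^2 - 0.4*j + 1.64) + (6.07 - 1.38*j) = -1.45*j^5 + 4.47*j^4 + 4.64*j^3 - 1.84*j^2 - 1.78*j + 7.71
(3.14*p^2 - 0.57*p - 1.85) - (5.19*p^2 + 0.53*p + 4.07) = -2.05*p^2 - 1.1*p - 5.92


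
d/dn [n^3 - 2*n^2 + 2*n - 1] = 3*n^2 - 4*n + 2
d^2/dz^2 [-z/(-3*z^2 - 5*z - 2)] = 2*(z*(6*z + 5)^2 - (9*z + 5)*(3*z^2 + 5*z + 2))/(3*z^2 + 5*z + 2)^3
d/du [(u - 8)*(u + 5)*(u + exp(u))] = u^2*exp(u) + 3*u^2 - u*exp(u) - 6*u - 43*exp(u) - 40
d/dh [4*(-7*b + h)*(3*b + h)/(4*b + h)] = 4*(5*b^2 + 8*b*h + h^2)/(16*b^2 + 8*b*h + h^2)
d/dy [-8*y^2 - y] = -16*y - 1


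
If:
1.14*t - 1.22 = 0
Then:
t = 1.07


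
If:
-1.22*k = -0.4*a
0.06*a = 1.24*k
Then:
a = 0.00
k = 0.00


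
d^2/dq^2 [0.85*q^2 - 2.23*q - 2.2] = 1.70000000000000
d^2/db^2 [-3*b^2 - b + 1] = -6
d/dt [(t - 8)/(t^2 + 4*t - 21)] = (t^2 + 4*t - 2*(t - 8)*(t + 2) - 21)/(t^2 + 4*t - 21)^2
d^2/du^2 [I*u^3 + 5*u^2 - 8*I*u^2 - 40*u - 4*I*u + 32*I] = 6*I*u + 10 - 16*I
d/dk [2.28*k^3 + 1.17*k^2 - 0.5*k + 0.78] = 6.84*k^2 + 2.34*k - 0.5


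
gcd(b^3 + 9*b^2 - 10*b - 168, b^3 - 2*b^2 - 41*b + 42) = b + 6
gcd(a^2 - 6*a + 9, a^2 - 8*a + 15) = a - 3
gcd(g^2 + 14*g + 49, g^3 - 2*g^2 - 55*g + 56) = g + 7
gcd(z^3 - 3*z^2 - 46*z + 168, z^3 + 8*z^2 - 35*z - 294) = z^2 + z - 42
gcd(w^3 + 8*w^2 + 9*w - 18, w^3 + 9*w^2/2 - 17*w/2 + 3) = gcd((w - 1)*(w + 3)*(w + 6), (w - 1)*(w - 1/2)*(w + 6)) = w^2 + 5*w - 6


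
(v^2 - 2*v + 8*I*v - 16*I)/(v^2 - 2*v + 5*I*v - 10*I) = (v + 8*I)/(v + 5*I)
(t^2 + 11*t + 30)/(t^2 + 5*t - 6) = (t + 5)/(t - 1)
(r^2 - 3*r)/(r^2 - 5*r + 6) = r/(r - 2)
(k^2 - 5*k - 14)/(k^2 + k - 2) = (k - 7)/(k - 1)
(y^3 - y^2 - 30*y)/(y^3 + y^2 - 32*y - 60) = y/(y + 2)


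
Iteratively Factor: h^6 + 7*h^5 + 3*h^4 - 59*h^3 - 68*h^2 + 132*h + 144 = (h + 1)*(h^5 + 6*h^4 - 3*h^3 - 56*h^2 - 12*h + 144) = (h + 1)*(h + 3)*(h^4 + 3*h^3 - 12*h^2 - 20*h + 48) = (h - 2)*(h + 1)*(h + 3)*(h^3 + 5*h^2 - 2*h - 24) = (h - 2)*(h + 1)*(h + 3)^2*(h^2 + 2*h - 8) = (h - 2)*(h + 1)*(h + 3)^2*(h + 4)*(h - 2)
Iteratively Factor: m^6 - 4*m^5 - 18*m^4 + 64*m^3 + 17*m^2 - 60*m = (m - 3)*(m^5 - m^4 - 21*m^3 + m^2 + 20*m) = (m - 5)*(m - 3)*(m^4 + 4*m^3 - m^2 - 4*m) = (m - 5)*(m - 3)*(m - 1)*(m^3 + 5*m^2 + 4*m) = m*(m - 5)*(m - 3)*(m - 1)*(m^2 + 5*m + 4) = m*(m - 5)*(m - 3)*(m - 1)*(m + 4)*(m + 1)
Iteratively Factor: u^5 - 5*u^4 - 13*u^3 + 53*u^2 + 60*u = (u + 3)*(u^4 - 8*u^3 + 11*u^2 + 20*u) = (u - 5)*(u + 3)*(u^3 - 3*u^2 - 4*u) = u*(u - 5)*(u + 3)*(u^2 - 3*u - 4) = u*(u - 5)*(u - 4)*(u + 3)*(u + 1)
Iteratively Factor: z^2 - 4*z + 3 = (z - 3)*(z - 1)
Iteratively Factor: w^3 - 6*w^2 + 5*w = (w - 5)*(w^2 - w) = w*(w - 5)*(w - 1)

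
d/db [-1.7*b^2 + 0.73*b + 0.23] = 0.73 - 3.4*b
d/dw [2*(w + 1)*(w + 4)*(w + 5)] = 6*w^2 + 40*w + 58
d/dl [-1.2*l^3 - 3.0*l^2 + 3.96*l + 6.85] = -3.6*l^2 - 6.0*l + 3.96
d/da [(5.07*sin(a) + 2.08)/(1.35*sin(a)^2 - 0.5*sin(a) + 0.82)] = (-6.8445*sin(a)^2 - 5.616*sin(a) + 5.1974)*cos(a)/(1.8225*sin(a)^4 - 1.35*sin(a)^3 + 2.464*sin(a)^2 - 0.82*sin(a) + 0.6724)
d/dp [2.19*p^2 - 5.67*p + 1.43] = 4.38*p - 5.67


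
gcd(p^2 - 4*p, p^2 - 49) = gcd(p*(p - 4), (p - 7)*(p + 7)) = 1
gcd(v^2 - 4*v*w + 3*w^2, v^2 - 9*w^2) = v - 3*w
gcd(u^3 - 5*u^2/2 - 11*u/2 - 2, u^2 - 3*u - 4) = u^2 - 3*u - 4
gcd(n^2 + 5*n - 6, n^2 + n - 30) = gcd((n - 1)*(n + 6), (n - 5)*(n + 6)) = n + 6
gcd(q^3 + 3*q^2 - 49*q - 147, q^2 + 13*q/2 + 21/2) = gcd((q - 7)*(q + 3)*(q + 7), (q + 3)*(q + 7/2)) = q + 3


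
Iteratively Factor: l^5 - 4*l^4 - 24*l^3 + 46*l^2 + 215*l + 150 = (l - 5)*(l^4 + l^3 - 19*l^2 - 49*l - 30) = (l - 5)*(l + 2)*(l^3 - l^2 - 17*l - 15) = (l - 5)^2*(l + 2)*(l^2 + 4*l + 3) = (l - 5)^2*(l + 1)*(l + 2)*(l + 3)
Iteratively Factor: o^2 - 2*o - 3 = (o + 1)*(o - 3)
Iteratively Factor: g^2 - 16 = (g + 4)*(g - 4)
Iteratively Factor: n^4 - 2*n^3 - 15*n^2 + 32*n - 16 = (n - 4)*(n^3 + 2*n^2 - 7*n + 4) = (n - 4)*(n - 1)*(n^2 + 3*n - 4) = (n - 4)*(n - 1)^2*(n + 4)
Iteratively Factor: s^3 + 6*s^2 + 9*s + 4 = (s + 4)*(s^2 + 2*s + 1) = (s + 1)*(s + 4)*(s + 1)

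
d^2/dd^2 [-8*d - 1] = 0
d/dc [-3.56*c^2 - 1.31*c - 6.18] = -7.12*c - 1.31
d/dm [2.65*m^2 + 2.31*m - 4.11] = 5.3*m + 2.31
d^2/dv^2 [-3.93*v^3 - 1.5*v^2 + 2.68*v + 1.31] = -23.58*v - 3.0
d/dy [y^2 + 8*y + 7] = 2*y + 8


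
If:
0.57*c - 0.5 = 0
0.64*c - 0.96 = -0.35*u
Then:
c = 0.88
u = 1.14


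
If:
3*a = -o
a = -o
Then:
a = 0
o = 0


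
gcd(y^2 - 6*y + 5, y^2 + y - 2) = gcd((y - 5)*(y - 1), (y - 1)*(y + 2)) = y - 1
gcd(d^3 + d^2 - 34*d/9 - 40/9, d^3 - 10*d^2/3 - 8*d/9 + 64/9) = d^2 - 2*d/3 - 8/3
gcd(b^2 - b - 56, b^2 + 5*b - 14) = b + 7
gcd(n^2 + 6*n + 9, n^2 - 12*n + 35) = 1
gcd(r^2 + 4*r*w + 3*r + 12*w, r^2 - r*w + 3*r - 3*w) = r + 3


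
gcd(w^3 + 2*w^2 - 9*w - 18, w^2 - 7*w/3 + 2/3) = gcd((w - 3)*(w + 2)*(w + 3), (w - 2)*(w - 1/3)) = 1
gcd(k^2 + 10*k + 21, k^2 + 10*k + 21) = k^2 + 10*k + 21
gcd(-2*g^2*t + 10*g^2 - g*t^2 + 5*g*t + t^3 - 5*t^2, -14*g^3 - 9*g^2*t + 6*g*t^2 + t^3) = -2*g^2 - g*t + t^2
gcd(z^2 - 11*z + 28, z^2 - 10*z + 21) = z - 7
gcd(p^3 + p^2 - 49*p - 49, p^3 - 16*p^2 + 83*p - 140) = p - 7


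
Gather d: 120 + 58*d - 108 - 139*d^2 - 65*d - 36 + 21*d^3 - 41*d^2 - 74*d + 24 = 21*d^3 - 180*d^2 - 81*d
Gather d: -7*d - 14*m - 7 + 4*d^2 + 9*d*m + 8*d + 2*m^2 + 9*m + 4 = 4*d^2 + d*(9*m + 1) + 2*m^2 - 5*m - 3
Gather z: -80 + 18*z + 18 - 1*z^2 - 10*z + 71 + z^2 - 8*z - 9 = 0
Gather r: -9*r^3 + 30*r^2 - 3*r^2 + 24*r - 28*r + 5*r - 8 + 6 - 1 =-9*r^3 + 27*r^2 + r - 3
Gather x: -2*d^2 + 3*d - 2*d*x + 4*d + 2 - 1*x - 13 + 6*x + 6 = -2*d^2 + 7*d + x*(5 - 2*d) - 5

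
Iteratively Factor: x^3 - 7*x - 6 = (x + 1)*(x^2 - x - 6) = (x - 3)*(x + 1)*(x + 2)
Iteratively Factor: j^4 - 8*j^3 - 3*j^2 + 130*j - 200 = (j - 2)*(j^3 - 6*j^2 - 15*j + 100) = (j - 5)*(j - 2)*(j^2 - j - 20) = (j - 5)*(j - 2)*(j + 4)*(j - 5)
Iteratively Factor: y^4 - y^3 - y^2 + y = (y)*(y^3 - y^2 - y + 1) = y*(y - 1)*(y^2 - 1) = y*(y - 1)^2*(y + 1)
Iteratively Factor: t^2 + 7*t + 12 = (t + 4)*(t + 3)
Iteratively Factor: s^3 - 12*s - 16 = (s - 4)*(s^2 + 4*s + 4) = (s - 4)*(s + 2)*(s + 2)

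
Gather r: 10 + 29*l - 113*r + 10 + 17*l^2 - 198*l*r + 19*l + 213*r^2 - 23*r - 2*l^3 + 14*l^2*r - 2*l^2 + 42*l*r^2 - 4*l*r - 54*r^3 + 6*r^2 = -2*l^3 + 15*l^2 + 48*l - 54*r^3 + r^2*(42*l + 219) + r*(14*l^2 - 202*l - 136) + 20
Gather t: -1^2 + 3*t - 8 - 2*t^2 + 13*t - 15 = -2*t^2 + 16*t - 24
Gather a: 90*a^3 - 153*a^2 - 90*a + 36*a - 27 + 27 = 90*a^3 - 153*a^2 - 54*a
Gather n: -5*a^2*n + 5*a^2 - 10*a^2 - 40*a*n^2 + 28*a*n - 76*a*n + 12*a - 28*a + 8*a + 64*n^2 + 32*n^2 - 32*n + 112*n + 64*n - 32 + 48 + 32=-5*a^2 - 8*a + n^2*(96 - 40*a) + n*(-5*a^2 - 48*a + 144) + 48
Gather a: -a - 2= -a - 2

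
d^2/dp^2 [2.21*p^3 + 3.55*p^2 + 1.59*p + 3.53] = 13.26*p + 7.1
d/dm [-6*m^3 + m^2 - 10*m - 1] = -18*m^2 + 2*m - 10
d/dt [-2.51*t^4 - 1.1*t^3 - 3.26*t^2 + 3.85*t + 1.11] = -10.04*t^3 - 3.3*t^2 - 6.52*t + 3.85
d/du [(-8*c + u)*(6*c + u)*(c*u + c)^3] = c^3*(u + 1)^2*((-8*c + u)*(u + 1) - 3*(6*c + u)*(8*c - u) + (6*c + u)*(u + 1))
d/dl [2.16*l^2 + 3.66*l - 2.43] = 4.32*l + 3.66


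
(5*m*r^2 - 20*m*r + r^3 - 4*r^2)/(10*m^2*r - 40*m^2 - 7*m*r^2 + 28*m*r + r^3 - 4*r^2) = r*(5*m + r)/(10*m^2 - 7*m*r + r^2)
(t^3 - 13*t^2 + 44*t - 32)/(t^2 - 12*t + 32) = t - 1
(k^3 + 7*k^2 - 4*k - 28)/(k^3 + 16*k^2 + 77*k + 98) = (k - 2)/(k + 7)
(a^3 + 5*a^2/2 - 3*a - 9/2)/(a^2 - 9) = (2*a^2 - a - 3)/(2*(a - 3))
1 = 1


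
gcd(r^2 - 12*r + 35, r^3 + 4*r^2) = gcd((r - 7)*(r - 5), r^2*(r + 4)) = 1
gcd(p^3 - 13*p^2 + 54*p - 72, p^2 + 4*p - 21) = p - 3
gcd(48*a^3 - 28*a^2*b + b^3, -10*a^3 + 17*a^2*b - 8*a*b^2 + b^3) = 2*a - b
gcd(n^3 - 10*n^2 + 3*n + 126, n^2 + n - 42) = n - 6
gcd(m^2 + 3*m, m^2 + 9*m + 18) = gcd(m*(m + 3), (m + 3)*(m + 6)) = m + 3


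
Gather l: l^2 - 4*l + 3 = l^2 - 4*l + 3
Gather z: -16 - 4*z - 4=-4*z - 20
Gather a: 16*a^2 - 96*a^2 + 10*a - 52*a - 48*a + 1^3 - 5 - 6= -80*a^2 - 90*a - 10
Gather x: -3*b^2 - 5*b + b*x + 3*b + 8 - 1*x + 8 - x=-3*b^2 - 2*b + x*(b - 2) + 16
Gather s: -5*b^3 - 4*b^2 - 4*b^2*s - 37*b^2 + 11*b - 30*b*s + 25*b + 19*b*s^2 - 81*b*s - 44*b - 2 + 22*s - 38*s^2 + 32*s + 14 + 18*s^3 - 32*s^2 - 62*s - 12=-5*b^3 - 41*b^2 - 8*b + 18*s^3 + s^2*(19*b - 70) + s*(-4*b^2 - 111*b - 8)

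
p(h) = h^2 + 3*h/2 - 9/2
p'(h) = 2*h + 3/2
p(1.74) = 1.14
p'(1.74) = 4.98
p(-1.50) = -4.50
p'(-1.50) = -1.50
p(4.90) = 26.86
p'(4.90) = 11.30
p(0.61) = -3.21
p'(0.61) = 2.72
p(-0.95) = -5.02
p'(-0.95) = -0.40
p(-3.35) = 1.70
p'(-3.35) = -5.20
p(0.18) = -4.20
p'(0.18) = 1.86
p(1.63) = 0.60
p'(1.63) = 4.76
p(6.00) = 40.50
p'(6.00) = 13.50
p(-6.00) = 22.50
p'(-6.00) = -10.50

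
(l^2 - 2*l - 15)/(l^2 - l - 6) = (-l^2 + 2*l + 15)/(-l^2 + l + 6)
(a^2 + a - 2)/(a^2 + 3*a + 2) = (a - 1)/(a + 1)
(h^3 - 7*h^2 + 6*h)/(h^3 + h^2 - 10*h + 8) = h*(h - 6)/(h^2 + 2*h - 8)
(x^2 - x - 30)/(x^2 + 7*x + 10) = (x - 6)/(x + 2)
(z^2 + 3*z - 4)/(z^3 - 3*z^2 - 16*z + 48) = (z - 1)/(z^2 - 7*z + 12)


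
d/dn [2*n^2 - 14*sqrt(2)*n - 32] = 4*n - 14*sqrt(2)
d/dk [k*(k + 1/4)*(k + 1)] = 3*k^2 + 5*k/2 + 1/4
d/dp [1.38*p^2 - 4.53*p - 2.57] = 2.76*p - 4.53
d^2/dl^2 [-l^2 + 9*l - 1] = -2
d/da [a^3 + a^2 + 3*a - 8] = 3*a^2 + 2*a + 3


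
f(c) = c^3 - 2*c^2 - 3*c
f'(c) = 3*c^2 - 4*c - 3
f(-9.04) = -875.09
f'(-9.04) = 278.32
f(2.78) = -2.31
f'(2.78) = 9.07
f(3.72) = 12.64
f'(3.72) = 23.64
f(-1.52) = -3.57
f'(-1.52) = 10.01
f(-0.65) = 0.83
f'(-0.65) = 0.87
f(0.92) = -3.67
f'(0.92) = -4.14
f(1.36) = -5.26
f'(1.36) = -2.89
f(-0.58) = 0.87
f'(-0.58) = 0.33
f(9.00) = 540.00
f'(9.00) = 204.00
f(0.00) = 0.00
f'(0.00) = -3.00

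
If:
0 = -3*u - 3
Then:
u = -1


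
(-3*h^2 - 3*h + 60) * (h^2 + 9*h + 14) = -3*h^4 - 30*h^3 - 9*h^2 + 498*h + 840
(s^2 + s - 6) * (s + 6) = s^3 + 7*s^2 - 36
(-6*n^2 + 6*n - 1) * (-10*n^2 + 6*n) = 60*n^4 - 96*n^3 + 46*n^2 - 6*n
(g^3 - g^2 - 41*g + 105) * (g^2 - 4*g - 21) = g^5 - 5*g^4 - 58*g^3 + 290*g^2 + 441*g - 2205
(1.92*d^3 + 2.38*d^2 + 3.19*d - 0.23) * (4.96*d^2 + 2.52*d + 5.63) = 9.5232*d^5 + 16.6432*d^4 + 32.6296*d^3 + 20.2974*d^2 + 17.3801*d - 1.2949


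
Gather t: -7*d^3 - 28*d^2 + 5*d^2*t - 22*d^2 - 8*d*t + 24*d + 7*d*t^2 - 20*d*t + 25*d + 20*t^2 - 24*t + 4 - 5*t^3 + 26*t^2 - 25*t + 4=-7*d^3 - 50*d^2 + 49*d - 5*t^3 + t^2*(7*d + 46) + t*(5*d^2 - 28*d - 49) + 8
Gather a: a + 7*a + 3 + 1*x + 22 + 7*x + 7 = 8*a + 8*x + 32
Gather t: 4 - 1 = 3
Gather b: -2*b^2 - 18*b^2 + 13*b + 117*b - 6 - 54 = -20*b^2 + 130*b - 60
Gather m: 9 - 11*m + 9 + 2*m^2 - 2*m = 2*m^2 - 13*m + 18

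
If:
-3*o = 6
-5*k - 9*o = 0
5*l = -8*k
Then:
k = 18/5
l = -144/25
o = -2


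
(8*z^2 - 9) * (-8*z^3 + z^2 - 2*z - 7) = -64*z^5 + 8*z^4 + 56*z^3 - 65*z^2 + 18*z + 63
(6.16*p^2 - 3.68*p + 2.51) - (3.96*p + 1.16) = 6.16*p^2 - 7.64*p + 1.35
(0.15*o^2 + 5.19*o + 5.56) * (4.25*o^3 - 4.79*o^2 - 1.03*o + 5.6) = 0.6375*o^5 + 21.339*o^4 - 1.3846*o^3 - 31.1381*o^2 + 23.3372*o + 31.136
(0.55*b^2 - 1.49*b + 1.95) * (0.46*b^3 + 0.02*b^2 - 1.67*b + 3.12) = 0.253*b^5 - 0.6744*b^4 - 0.0513*b^3 + 4.2433*b^2 - 7.9053*b + 6.084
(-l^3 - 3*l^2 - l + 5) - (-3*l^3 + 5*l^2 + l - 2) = 2*l^3 - 8*l^2 - 2*l + 7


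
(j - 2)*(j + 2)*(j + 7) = j^3 + 7*j^2 - 4*j - 28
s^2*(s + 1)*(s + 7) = s^4 + 8*s^3 + 7*s^2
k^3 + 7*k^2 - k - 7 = (k - 1)*(k + 1)*(k + 7)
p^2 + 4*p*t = p*(p + 4*t)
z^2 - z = z*(z - 1)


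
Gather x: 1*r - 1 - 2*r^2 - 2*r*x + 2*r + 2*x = -2*r^2 + 3*r + x*(2 - 2*r) - 1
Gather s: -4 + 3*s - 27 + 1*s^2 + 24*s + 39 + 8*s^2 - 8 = 9*s^2 + 27*s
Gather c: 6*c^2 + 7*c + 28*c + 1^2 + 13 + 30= 6*c^2 + 35*c + 44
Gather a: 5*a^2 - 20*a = 5*a^2 - 20*a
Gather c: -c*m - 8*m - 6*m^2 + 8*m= -c*m - 6*m^2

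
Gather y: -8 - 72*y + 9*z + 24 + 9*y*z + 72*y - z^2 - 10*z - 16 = 9*y*z - z^2 - z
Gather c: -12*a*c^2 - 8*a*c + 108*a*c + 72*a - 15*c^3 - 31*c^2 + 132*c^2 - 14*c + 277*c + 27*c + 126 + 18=72*a - 15*c^3 + c^2*(101 - 12*a) + c*(100*a + 290) + 144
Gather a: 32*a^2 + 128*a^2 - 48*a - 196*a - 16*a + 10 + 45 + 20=160*a^2 - 260*a + 75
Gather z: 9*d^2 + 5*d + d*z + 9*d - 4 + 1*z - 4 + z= 9*d^2 + 14*d + z*(d + 2) - 8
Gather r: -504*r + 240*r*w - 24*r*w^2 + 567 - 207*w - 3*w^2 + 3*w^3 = r*(-24*w^2 + 240*w - 504) + 3*w^3 - 3*w^2 - 207*w + 567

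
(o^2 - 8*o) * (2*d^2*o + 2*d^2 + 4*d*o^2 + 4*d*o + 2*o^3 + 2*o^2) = 2*d^2*o^3 - 14*d^2*o^2 - 16*d^2*o + 4*d*o^4 - 28*d*o^3 - 32*d*o^2 + 2*o^5 - 14*o^4 - 16*o^3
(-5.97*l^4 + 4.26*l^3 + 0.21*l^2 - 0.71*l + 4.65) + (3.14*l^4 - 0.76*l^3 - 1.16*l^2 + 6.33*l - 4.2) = -2.83*l^4 + 3.5*l^3 - 0.95*l^2 + 5.62*l + 0.45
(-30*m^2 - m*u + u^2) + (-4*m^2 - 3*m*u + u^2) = -34*m^2 - 4*m*u + 2*u^2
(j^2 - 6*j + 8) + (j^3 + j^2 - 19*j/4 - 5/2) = j^3 + 2*j^2 - 43*j/4 + 11/2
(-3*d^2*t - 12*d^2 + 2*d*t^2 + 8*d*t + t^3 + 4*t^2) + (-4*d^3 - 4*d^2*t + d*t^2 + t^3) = -4*d^3 - 7*d^2*t - 12*d^2 + 3*d*t^2 + 8*d*t + 2*t^3 + 4*t^2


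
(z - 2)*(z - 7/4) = z^2 - 15*z/4 + 7/2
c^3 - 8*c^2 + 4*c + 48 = (c - 6)*(c - 4)*(c + 2)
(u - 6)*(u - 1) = u^2 - 7*u + 6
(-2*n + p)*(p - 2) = -2*n*p + 4*n + p^2 - 2*p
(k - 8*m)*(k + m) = k^2 - 7*k*m - 8*m^2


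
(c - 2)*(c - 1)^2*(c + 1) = c^4 - 3*c^3 + c^2 + 3*c - 2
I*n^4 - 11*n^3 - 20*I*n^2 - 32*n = n*(n + 4*I)*(n + 8*I)*(I*n + 1)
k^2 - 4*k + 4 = (k - 2)^2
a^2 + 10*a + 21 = (a + 3)*(a + 7)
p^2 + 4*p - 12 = (p - 2)*(p + 6)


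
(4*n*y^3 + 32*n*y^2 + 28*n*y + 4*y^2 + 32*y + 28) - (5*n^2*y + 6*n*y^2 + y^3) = -5*n^2*y + 4*n*y^3 + 26*n*y^2 + 28*n*y - y^3 + 4*y^2 + 32*y + 28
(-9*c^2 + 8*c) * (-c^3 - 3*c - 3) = 9*c^5 - 8*c^4 + 27*c^3 + 3*c^2 - 24*c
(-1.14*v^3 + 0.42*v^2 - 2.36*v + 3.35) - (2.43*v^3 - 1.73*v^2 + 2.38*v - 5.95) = -3.57*v^3 + 2.15*v^2 - 4.74*v + 9.3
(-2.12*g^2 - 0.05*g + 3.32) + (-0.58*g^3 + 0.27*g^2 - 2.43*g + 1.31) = -0.58*g^3 - 1.85*g^2 - 2.48*g + 4.63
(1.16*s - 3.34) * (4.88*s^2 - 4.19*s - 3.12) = 5.6608*s^3 - 21.1596*s^2 + 10.3754*s + 10.4208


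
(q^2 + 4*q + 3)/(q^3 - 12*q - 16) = (q^2 + 4*q + 3)/(q^3 - 12*q - 16)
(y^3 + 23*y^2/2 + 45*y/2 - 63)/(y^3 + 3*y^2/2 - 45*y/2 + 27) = (y + 7)/(y - 3)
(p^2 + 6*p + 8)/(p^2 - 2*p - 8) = (p + 4)/(p - 4)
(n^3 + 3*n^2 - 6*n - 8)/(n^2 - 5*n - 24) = (-n^3 - 3*n^2 + 6*n + 8)/(-n^2 + 5*n + 24)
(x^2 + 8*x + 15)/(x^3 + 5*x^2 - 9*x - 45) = 1/(x - 3)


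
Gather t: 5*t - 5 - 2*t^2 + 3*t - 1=-2*t^2 + 8*t - 6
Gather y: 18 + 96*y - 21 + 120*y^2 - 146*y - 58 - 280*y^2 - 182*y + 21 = -160*y^2 - 232*y - 40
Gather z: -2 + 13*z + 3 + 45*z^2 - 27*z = 45*z^2 - 14*z + 1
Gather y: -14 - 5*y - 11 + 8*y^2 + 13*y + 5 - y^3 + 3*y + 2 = -y^3 + 8*y^2 + 11*y - 18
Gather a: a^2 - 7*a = a^2 - 7*a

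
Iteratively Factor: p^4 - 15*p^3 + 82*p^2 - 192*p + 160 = (p - 5)*(p^3 - 10*p^2 + 32*p - 32) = (p - 5)*(p - 4)*(p^2 - 6*p + 8) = (p - 5)*(p - 4)^2*(p - 2)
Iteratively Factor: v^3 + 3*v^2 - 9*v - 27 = (v - 3)*(v^2 + 6*v + 9) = (v - 3)*(v + 3)*(v + 3)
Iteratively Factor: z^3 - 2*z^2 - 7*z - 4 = (z - 4)*(z^2 + 2*z + 1) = (z - 4)*(z + 1)*(z + 1)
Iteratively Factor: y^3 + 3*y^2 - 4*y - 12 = (y - 2)*(y^2 + 5*y + 6) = (y - 2)*(y + 3)*(y + 2)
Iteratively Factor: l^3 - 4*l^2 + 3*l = (l - 1)*(l^2 - 3*l) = (l - 3)*(l - 1)*(l)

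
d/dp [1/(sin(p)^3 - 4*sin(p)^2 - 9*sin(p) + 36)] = (-3*sin(p)^2 + 8*sin(p) + 9)*cos(p)/(sin(p)^3 - 4*sin(p)^2 - 9*sin(p) + 36)^2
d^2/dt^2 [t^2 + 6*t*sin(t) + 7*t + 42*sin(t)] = -6*t*sin(t) - 42*sin(t) + 12*cos(t) + 2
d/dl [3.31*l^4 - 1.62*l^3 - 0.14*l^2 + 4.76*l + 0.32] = 13.24*l^3 - 4.86*l^2 - 0.28*l + 4.76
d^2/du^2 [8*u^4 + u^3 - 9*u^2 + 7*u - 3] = 96*u^2 + 6*u - 18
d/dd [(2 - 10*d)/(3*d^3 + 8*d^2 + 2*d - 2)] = 2*(30*d^3 + 31*d^2 - 16*d + 8)/(9*d^6 + 48*d^5 + 76*d^4 + 20*d^3 - 28*d^2 - 8*d + 4)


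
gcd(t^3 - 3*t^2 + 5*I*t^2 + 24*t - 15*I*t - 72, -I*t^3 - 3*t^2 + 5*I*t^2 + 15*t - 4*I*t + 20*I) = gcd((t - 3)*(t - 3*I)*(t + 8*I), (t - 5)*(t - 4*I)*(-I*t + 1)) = 1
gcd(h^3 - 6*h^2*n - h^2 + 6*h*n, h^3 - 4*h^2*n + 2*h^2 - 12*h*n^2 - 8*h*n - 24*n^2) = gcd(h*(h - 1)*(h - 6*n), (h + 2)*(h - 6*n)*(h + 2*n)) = h - 6*n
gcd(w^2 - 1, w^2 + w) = w + 1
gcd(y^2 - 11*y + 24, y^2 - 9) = y - 3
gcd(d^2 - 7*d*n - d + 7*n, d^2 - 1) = d - 1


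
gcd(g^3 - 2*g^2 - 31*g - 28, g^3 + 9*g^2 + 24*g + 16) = g^2 + 5*g + 4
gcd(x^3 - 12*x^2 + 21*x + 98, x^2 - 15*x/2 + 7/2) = x - 7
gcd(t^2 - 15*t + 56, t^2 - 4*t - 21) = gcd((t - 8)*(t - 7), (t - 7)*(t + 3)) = t - 7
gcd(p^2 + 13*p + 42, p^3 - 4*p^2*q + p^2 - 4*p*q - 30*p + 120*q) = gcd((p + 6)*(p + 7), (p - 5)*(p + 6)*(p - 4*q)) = p + 6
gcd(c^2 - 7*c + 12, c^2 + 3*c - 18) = c - 3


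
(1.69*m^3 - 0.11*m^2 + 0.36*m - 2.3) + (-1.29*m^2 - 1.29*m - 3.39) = 1.69*m^3 - 1.4*m^2 - 0.93*m - 5.69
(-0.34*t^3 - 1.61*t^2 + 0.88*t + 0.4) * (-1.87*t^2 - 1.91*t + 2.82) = 0.6358*t^5 + 3.6601*t^4 + 0.4707*t^3 - 6.969*t^2 + 1.7176*t + 1.128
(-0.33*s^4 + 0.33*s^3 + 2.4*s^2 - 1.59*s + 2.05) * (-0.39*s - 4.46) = 0.1287*s^5 + 1.3431*s^4 - 2.4078*s^3 - 10.0839*s^2 + 6.2919*s - 9.143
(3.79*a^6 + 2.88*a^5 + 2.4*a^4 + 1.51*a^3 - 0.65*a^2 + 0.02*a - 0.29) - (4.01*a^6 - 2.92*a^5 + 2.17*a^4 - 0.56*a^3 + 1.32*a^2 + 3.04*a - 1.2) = -0.22*a^6 + 5.8*a^5 + 0.23*a^4 + 2.07*a^3 - 1.97*a^2 - 3.02*a + 0.91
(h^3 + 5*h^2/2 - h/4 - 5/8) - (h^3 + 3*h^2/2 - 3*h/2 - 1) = h^2 + 5*h/4 + 3/8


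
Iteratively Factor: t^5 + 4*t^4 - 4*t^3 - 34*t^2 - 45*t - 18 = (t + 1)*(t^4 + 3*t^3 - 7*t^2 - 27*t - 18) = (t - 3)*(t + 1)*(t^3 + 6*t^2 + 11*t + 6) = (t - 3)*(t + 1)*(t + 3)*(t^2 + 3*t + 2) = (t - 3)*(t + 1)*(t + 2)*(t + 3)*(t + 1)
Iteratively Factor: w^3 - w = (w + 1)*(w^2 - w) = (w - 1)*(w + 1)*(w)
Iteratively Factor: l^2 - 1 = (l + 1)*(l - 1)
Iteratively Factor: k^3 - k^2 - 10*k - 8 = (k + 2)*(k^2 - 3*k - 4) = (k - 4)*(k + 2)*(k + 1)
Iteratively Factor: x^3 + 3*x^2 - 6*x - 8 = (x + 4)*(x^2 - x - 2) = (x + 1)*(x + 4)*(x - 2)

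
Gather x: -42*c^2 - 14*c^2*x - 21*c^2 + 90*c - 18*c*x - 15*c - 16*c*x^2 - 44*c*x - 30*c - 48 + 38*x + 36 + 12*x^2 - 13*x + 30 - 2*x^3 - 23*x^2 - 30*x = -63*c^2 + 45*c - 2*x^3 + x^2*(-16*c - 11) + x*(-14*c^2 - 62*c - 5) + 18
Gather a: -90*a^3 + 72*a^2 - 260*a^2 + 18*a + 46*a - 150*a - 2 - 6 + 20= -90*a^3 - 188*a^2 - 86*a + 12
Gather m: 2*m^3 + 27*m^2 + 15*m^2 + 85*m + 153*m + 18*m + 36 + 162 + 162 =2*m^3 + 42*m^2 + 256*m + 360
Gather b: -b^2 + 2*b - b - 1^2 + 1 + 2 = -b^2 + b + 2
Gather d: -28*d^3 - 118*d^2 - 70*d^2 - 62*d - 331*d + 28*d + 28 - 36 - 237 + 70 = -28*d^3 - 188*d^2 - 365*d - 175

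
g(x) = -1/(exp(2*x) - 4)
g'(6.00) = 0.00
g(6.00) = 0.00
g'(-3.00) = 0.00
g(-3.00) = 0.25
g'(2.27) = 0.02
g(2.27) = -0.01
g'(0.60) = 14.37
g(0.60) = 1.47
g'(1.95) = 0.05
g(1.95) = -0.02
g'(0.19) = 0.45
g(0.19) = 0.39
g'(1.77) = 0.07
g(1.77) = -0.03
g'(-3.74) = 0.00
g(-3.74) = 0.25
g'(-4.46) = 0.00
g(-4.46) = 0.25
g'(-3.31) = 0.00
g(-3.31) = 0.25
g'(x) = 2*exp(2*x)/(exp(2*x) - 4)^2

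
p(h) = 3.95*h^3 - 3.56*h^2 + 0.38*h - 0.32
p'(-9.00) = 1024.31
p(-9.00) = -3171.65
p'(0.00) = 0.38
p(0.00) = -0.32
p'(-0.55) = 7.88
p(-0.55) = -2.26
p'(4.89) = 248.92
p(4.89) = 378.29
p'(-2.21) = 73.99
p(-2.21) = -61.18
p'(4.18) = 177.67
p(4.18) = 227.55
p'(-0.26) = 3.03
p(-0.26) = -0.73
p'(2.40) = 51.55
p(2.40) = 34.69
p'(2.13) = 38.98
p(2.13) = 22.51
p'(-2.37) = 83.81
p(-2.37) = -73.80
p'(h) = 11.85*h^2 - 7.12*h + 0.38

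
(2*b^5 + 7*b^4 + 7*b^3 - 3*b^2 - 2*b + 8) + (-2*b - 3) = 2*b^5 + 7*b^4 + 7*b^3 - 3*b^2 - 4*b + 5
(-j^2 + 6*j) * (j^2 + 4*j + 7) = -j^4 + 2*j^3 + 17*j^2 + 42*j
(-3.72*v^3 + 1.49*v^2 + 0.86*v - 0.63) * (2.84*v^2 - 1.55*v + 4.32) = -10.5648*v^5 + 9.9976*v^4 - 15.9375*v^3 + 3.3146*v^2 + 4.6917*v - 2.7216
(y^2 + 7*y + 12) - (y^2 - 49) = 7*y + 61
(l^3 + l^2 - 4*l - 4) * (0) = 0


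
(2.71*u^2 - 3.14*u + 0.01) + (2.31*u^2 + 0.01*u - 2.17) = 5.02*u^2 - 3.13*u - 2.16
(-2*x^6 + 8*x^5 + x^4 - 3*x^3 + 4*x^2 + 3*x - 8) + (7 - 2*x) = -2*x^6 + 8*x^5 + x^4 - 3*x^3 + 4*x^2 + x - 1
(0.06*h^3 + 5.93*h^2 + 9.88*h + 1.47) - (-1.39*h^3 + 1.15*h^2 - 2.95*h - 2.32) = 1.45*h^3 + 4.78*h^2 + 12.83*h + 3.79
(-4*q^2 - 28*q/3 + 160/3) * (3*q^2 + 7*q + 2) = -12*q^4 - 56*q^3 + 260*q^2/3 + 1064*q/3 + 320/3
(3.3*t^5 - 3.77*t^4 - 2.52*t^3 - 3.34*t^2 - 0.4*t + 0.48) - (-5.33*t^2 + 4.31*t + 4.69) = 3.3*t^5 - 3.77*t^4 - 2.52*t^3 + 1.99*t^2 - 4.71*t - 4.21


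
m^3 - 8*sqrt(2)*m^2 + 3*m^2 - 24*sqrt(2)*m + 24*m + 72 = (m + 3)*(m - 6*sqrt(2))*(m - 2*sqrt(2))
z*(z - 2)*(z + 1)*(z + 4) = z^4 + 3*z^3 - 6*z^2 - 8*z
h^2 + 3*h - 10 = (h - 2)*(h + 5)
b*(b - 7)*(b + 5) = b^3 - 2*b^2 - 35*b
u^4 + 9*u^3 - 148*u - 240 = (u - 4)*(u + 2)*(u + 5)*(u + 6)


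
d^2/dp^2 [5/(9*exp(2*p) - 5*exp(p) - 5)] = 5*((5 - 36*exp(p))*(-9*exp(2*p) + 5*exp(p) + 5) - 2*(18*exp(p) - 5)^2*exp(p))*exp(p)/(-9*exp(2*p) + 5*exp(p) + 5)^3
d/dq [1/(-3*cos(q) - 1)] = -3*sin(q)/(3*cos(q) + 1)^2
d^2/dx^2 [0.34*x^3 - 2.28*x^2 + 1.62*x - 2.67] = 2.04*x - 4.56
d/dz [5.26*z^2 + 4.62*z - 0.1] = 10.52*z + 4.62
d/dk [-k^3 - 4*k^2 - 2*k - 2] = -3*k^2 - 8*k - 2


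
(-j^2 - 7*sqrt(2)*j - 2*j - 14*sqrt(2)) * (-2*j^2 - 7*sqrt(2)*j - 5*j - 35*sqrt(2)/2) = 2*j^4 + 9*j^3 + 21*sqrt(2)*j^3 + 108*j^2 + 189*sqrt(2)*j^2/2 + 105*sqrt(2)*j + 441*j + 490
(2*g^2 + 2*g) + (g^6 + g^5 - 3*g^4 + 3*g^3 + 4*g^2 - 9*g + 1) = g^6 + g^5 - 3*g^4 + 3*g^3 + 6*g^2 - 7*g + 1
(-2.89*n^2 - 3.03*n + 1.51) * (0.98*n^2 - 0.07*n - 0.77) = -2.8322*n^4 - 2.7671*n^3 + 3.9172*n^2 + 2.2274*n - 1.1627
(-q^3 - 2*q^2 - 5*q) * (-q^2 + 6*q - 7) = q^5 - 4*q^4 - 16*q^2 + 35*q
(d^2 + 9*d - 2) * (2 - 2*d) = -2*d^3 - 16*d^2 + 22*d - 4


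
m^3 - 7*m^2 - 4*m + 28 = (m - 7)*(m - 2)*(m + 2)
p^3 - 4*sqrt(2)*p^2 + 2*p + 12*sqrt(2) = (p - 3*sqrt(2))*(p - 2*sqrt(2))*(p + sqrt(2))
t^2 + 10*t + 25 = (t + 5)^2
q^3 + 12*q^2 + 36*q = q*(q + 6)^2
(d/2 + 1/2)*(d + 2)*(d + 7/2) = d^3/2 + 13*d^2/4 + 25*d/4 + 7/2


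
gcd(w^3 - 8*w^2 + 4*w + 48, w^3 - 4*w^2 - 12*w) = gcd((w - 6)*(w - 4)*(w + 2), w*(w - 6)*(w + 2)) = w^2 - 4*w - 12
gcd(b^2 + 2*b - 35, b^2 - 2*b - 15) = b - 5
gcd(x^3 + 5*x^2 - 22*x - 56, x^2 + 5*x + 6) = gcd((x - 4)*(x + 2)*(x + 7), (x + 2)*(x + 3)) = x + 2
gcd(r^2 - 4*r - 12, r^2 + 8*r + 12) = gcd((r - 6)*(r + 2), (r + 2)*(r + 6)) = r + 2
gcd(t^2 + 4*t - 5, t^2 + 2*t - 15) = t + 5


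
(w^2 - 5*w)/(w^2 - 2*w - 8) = w*(5 - w)/(-w^2 + 2*w + 8)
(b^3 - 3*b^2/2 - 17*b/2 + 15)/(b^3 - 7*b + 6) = (b - 5/2)/(b - 1)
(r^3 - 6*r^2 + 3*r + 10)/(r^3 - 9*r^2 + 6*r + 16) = (r - 5)/(r - 8)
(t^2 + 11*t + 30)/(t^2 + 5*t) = (t + 6)/t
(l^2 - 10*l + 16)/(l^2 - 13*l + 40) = (l - 2)/(l - 5)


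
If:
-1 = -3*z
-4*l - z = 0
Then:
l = -1/12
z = 1/3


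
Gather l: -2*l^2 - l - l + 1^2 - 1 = -2*l^2 - 2*l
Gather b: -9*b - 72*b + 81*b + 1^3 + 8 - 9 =0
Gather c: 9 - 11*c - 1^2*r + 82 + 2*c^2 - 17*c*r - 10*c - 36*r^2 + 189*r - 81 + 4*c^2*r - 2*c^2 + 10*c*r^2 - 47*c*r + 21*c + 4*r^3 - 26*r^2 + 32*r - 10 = 4*c^2*r + c*(10*r^2 - 64*r) + 4*r^3 - 62*r^2 + 220*r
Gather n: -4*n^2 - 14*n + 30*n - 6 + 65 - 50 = -4*n^2 + 16*n + 9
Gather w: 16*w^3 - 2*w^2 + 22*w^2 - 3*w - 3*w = 16*w^3 + 20*w^2 - 6*w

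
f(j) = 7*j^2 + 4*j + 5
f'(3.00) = 46.00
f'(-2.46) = -30.44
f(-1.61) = 16.70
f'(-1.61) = -18.54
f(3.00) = 80.00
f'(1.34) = 22.76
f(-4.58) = 133.51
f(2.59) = 62.32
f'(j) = 14*j + 4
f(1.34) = 22.93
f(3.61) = 110.66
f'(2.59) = 40.26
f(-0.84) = 6.58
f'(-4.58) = -60.12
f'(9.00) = 130.00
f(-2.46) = 37.52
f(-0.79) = 6.21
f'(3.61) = 54.54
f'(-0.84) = -7.76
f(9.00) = 608.00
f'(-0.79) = -7.06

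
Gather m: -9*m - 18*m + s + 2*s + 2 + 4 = -27*m + 3*s + 6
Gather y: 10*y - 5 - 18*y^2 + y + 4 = -18*y^2 + 11*y - 1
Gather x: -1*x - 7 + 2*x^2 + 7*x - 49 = 2*x^2 + 6*x - 56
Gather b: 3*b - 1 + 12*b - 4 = 15*b - 5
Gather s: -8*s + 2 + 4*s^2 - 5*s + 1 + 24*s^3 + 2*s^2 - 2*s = 24*s^3 + 6*s^2 - 15*s + 3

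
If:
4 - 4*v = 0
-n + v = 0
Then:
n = 1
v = 1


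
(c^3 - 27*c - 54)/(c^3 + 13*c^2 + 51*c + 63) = (c - 6)/(c + 7)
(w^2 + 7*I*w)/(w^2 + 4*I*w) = (w + 7*I)/(w + 4*I)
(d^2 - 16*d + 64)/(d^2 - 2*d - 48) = (d - 8)/(d + 6)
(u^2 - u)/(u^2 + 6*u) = (u - 1)/(u + 6)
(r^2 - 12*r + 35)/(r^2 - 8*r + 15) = (r - 7)/(r - 3)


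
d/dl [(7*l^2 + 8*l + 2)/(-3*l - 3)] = (-7*l^2 - 14*l - 6)/(3*(l^2 + 2*l + 1))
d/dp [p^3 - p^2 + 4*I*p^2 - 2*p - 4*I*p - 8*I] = 3*p^2 + p*(-2 + 8*I) - 2 - 4*I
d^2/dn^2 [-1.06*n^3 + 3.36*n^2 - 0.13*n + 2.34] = 6.72 - 6.36*n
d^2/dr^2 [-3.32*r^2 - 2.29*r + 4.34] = -6.64000000000000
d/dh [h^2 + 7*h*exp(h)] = 7*h*exp(h) + 2*h + 7*exp(h)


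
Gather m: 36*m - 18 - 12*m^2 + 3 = -12*m^2 + 36*m - 15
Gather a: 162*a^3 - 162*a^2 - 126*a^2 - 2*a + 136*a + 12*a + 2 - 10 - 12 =162*a^3 - 288*a^2 + 146*a - 20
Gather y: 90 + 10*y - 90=10*y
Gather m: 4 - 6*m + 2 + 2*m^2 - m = 2*m^2 - 7*m + 6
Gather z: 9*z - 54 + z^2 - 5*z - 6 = z^2 + 4*z - 60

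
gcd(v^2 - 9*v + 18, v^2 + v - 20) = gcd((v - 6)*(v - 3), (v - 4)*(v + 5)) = 1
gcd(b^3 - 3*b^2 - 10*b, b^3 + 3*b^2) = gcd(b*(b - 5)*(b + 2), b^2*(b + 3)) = b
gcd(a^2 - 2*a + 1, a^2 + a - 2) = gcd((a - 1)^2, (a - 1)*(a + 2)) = a - 1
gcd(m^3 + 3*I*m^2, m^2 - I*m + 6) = 1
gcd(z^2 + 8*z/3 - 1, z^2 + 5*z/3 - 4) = z + 3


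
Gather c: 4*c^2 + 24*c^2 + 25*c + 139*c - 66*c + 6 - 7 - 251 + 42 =28*c^2 + 98*c - 210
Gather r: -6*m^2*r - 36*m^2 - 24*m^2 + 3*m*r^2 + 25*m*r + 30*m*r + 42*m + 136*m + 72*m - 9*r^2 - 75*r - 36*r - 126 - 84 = -60*m^2 + 250*m + r^2*(3*m - 9) + r*(-6*m^2 + 55*m - 111) - 210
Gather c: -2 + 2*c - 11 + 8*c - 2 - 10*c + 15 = 0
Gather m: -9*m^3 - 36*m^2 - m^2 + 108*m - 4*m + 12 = -9*m^3 - 37*m^2 + 104*m + 12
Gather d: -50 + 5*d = 5*d - 50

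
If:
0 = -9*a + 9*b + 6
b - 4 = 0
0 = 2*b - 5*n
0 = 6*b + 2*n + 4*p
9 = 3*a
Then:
No Solution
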